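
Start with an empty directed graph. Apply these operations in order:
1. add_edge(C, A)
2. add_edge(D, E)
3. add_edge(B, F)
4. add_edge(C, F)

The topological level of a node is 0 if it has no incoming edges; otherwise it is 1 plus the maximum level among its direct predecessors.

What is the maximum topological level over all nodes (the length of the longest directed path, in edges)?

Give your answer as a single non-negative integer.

Answer: 1

Derivation:
Op 1: add_edge(C, A). Edges now: 1
Op 2: add_edge(D, E). Edges now: 2
Op 3: add_edge(B, F). Edges now: 3
Op 4: add_edge(C, F). Edges now: 4
Compute levels (Kahn BFS):
  sources (in-degree 0): B, C, D
  process B: level=0
    B->F: in-degree(F)=1, level(F)>=1
  process C: level=0
    C->A: in-degree(A)=0, level(A)=1, enqueue
    C->F: in-degree(F)=0, level(F)=1, enqueue
  process D: level=0
    D->E: in-degree(E)=0, level(E)=1, enqueue
  process A: level=1
  process F: level=1
  process E: level=1
All levels: A:1, B:0, C:0, D:0, E:1, F:1
max level = 1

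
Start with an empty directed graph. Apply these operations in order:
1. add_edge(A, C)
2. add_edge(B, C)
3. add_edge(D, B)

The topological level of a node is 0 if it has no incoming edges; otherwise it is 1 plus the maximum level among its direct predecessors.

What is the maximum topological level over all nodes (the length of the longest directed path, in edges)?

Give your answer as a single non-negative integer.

Answer: 2

Derivation:
Op 1: add_edge(A, C). Edges now: 1
Op 2: add_edge(B, C). Edges now: 2
Op 3: add_edge(D, B). Edges now: 3
Compute levels (Kahn BFS):
  sources (in-degree 0): A, D
  process A: level=0
    A->C: in-degree(C)=1, level(C)>=1
  process D: level=0
    D->B: in-degree(B)=0, level(B)=1, enqueue
  process B: level=1
    B->C: in-degree(C)=0, level(C)=2, enqueue
  process C: level=2
All levels: A:0, B:1, C:2, D:0
max level = 2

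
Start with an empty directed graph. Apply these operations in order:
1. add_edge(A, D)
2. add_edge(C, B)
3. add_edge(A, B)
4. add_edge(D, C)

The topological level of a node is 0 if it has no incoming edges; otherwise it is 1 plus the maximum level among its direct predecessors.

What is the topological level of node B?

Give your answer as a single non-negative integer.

Op 1: add_edge(A, D). Edges now: 1
Op 2: add_edge(C, B). Edges now: 2
Op 3: add_edge(A, B). Edges now: 3
Op 4: add_edge(D, C). Edges now: 4
Compute levels (Kahn BFS):
  sources (in-degree 0): A
  process A: level=0
    A->B: in-degree(B)=1, level(B)>=1
    A->D: in-degree(D)=0, level(D)=1, enqueue
  process D: level=1
    D->C: in-degree(C)=0, level(C)=2, enqueue
  process C: level=2
    C->B: in-degree(B)=0, level(B)=3, enqueue
  process B: level=3
All levels: A:0, B:3, C:2, D:1
level(B) = 3

Answer: 3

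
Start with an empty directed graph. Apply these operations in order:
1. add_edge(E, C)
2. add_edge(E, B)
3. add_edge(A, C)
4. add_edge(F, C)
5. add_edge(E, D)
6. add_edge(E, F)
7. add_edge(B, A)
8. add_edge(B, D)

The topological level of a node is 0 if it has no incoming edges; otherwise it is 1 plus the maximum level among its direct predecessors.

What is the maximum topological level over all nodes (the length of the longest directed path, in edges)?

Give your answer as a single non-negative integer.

Op 1: add_edge(E, C). Edges now: 1
Op 2: add_edge(E, B). Edges now: 2
Op 3: add_edge(A, C). Edges now: 3
Op 4: add_edge(F, C). Edges now: 4
Op 5: add_edge(E, D). Edges now: 5
Op 6: add_edge(E, F). Edges now: 6
Op 7: add_edge(B, A). Edges now: 7
Op 8: add_edge(B, D). Edges now: 8
Compute levels (Kahn BFS):
  sources (in-degree 0): E
  process E: level=0
    E->B: in-degree(B)=0, level(B)=1, enqueue
    E->C: in-degree(C)=2, level(C)>=1
    E->D: in-degree(D)=1, level(D)>=1
    E->F: in-degree(F)=0, level(F)=1, enqueue
  process B: level=1
    B->A: in-degree(A)=0, level(A)=2, enqueue
    B->D: in-degree(D)=0, level(D)=2, enqueue
  process F: level=1
    F->C: in-degree(C)=1, level(C)>=2
  process A: level=2
    A->C: in-degree(C)=0, level(C)=3, enqueue
  process D: level=2
  process C: level=3
All levels: A:2, B:1, C:3, D:2, E:0, F:1
max level = 3

Answer: 3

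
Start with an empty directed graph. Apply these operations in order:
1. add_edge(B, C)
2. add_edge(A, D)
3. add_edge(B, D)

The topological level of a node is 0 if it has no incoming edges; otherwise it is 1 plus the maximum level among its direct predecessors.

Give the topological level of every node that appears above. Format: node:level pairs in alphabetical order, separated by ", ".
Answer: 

Answer: A:0, B:0, C:1, D:1

Derivation:
Op 1: add_edge(B, C). Edges now: 1
Op 2: add_edge(A, D). Edges now: 2
Op 3: add_edge(B, D). Edges now: 3
Compute levels (Kahn BFS):
  sources (in-degree 0): A, B
  process A: level=0
    A->D: in-degree(D)=1, level(D)>=1
  process B: level=0
    B->C: in-degree(C)=0, level(C)=1, enqueue
    B->D: in-degree(D)=0, level(D)=1, enqueue
  process C: level=1
  process D: level=1
All levels: A:0, B:0, C:1, D:1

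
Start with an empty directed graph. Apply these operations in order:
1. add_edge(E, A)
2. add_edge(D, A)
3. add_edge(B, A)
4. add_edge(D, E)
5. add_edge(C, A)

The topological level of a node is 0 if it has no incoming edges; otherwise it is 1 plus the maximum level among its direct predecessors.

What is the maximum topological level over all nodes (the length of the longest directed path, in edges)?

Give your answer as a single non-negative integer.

Answer: 2

Derivation:
Op 1: add_edge(E, A). Edges now: 1
Op 2: add_edge(D, A). Edges now: 2
Op 3: add_edge(B, A). Edges now: 3
Op 4: add_edge(D, E). Edges now: 4
Op 5: add_edge(C, A). Edges now: 5
Compute levels (Kahn BFS):
  sources (in-degree 0): B, C, D
  process B: level=0
    B->A: in-degree(A)=3, level(A)>=1
  process C: level=0
    C->A: in-degree(A)=2, level(A)>=1
  process D: level=0
    D->A: in-degree(A)=1, level(A)>=1
    D->E: in-degree(E)=0, level(E)=1, enqueue
  process E: level=1
    E->A: in-degree(A)=0, level(A)=2, enqueue
  process A: level=2
All levels: A:2, B:0, C:0, D:0, E:1
max level = 2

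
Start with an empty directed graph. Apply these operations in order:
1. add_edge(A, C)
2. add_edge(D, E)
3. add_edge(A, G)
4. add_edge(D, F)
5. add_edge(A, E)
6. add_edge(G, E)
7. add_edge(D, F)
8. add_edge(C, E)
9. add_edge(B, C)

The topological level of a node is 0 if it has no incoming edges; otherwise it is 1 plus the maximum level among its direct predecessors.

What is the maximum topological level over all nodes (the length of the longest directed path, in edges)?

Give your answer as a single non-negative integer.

Op 1: add_edge(A, C). Edges now: 1
Op 2: add_edge(D, E). Edges now: 2
Op 3: add_edge(A, G). Edges now: 3
Op 4: add_edge(D, F). Edges now: 4
Op 5: add_edge(A, E). Edges now: 5
Op 6: add_edge(G, E). Edges now: 6
Op 7: add_edge(D, F) (duplicate, no change). Edges now: 6
Op 8: add_edge(C, E). Edges now: 7
Op 9: add_edge(B, C). Edges now: 8
Compute levels (Kahn BFS):
  sources (in-degree 0): A, B, D
  process A: level=0
    A->C: in-degree(C)=1, level(C)>=1
    A->E: in-degree(E)=3, level(E)>=1
    A->G: in-degree(G)=0, level(G)=1, enqueue
  process B: level=0
    B->C: in-degree(C)=0, level(C)=1, enqueue
  process D: level=0
    D->E: in-degree(E)=2, level(E)>=1
    D->F: in-degree(F)=0, level(F)=1, enqueue
  process G: level=1
    G->E: in-degree(E)=1, level(E)>=2
  process C: level=1
    C->E: in-degree(E)=0, level(E)=2, enqueue
  process F: level=1
  process E: level=2
All levels: A:0, B:0, C:1, D:0, E:2, F:1, G:1
max level = 2

Answer: 2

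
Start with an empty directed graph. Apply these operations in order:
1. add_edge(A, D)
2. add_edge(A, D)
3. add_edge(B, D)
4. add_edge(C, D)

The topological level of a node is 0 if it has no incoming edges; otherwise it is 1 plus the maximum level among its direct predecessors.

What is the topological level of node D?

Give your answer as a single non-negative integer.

Op 1: add_edge(A, D). Edges now: 1
Op 2: add_edge(A, D) (duplicate, no change). Edges now: 1
Op 3: add_edge(B, D). Edges now: 2
Op 4: add_edge(C, D). Edges now: 3
Compute levels (Kahn BFS):
  sources (in-degree 0): A, B, C
  process A: level=0
    A->D: in-degree(D)=2, level(D)>=1
  process B: level=0
    B->D: in-degree(D)=1, level(D)>=1
  process C: level=0
    C->D: in-degree(D)=0, level(D)=1, enqueue
  process D: level=1
All levels: A:0, B:0, C:0, D:1
level(D) = 1

Answer: 1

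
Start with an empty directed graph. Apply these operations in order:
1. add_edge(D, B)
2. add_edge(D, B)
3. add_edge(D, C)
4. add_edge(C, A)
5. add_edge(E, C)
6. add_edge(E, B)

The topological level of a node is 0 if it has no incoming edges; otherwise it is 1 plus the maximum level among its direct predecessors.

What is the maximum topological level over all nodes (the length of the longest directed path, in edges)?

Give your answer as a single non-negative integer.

Answer: 2

Derivation:
Op 1: add_edge(D, B). Edges now: 1
Op 2: add_edge(D, B) (duplicate, no change). Edges now: 1
Op 3: add_edge(D, C). Edges now: 2
Op 4: add_edge(C, A). Edges now: 3
Op 5: add_edge(E, C). Edges now: 4
Op 6: add_edge(E, B). Edges now: 5
Compute levels (Kahn BFS):
  sources (in-degree 0): D, E
  process D: level=0
    D->B: in-degree(B)=1, level(B)>=1
    D->C: in-degree(C)=1, level(C)>=1
  process E: level=0
    E->B: in-degree(B)=0, level(B)=1, enqueue
    E->C: in-degree(C)=0, level(C)=1, enqueue
  process B: level=1
  process C: level=1
    C->A: in-degree(A)=0, level(A)=2, enqueue
  process A: level=2
All levels: A:2, B:1, C:1, D:0, E:0
max level = 2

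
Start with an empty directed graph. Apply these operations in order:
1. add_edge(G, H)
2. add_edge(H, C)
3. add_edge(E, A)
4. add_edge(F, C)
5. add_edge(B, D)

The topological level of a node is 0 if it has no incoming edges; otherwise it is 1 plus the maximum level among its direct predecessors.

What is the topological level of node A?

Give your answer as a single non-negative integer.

Op 1: add_edge(G, H). Edges now: 1
Op 2: add_edge(H, C). Edges now: 2
Op 3: add_edge(E, A). Edges now: 3
Op 4: add_edge(F, C). Edges now: 4
Op 5: add_edge(B, D). Edges now: 5
Compute levels (Kahn BFS):
  sources (in-degree 0): B, E, F, G
  process B: level=0
    B->D: in-degree(D)=0, level(D)=1, enqueue
  process E: level=0
    E->A: in-degree(A)=0, level(A)=1, enqueue
  process F: level=0
    F->C: in-degree(C)=1, level(C)>=1
  process G: level=0
    G->H: in-degree(H)=0, level(H)=1, enqueue
  process D: level=1
  process A: level=1
  process H: level=1
    H->C: in-degree(C)=0, level(C)=2, enqueue
  process C: level=2
All levels: A:1, B:0, C:2, D:1, E:0, F:0, G:0, H:1
level(A) = 1

Answer: 1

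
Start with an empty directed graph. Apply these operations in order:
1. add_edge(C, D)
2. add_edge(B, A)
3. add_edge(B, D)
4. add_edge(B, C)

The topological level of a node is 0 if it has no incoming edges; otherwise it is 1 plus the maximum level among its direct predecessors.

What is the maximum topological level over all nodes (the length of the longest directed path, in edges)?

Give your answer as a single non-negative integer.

Answer: 2

Derivation:
Op 1: add_edge(C, D). Edges now: 1
Op 2: add_edge(B, A). Edges now: 2
Op 3: add_edge(B, D). Edges now: 3
Op 4: add_edge(B, C). Edges now: 4
Compute levels (Kahn BFS):
  sources (in-degree 0): B
  process B: level=0
    B->A: in-degree(A)=0, level(A)=1, enqueue
    B->C: in-degree(C)=0, level(C)=1, enqueue
    B->D: in-degree(D)=1, level(D)>=1
  process A: level=1
  process C: level=1
    C->D: in-degree(D)=0, level(D)=2, enqueue
  process D: level=2
All levels: A:1, B:0, C:1, D:2
max level = 2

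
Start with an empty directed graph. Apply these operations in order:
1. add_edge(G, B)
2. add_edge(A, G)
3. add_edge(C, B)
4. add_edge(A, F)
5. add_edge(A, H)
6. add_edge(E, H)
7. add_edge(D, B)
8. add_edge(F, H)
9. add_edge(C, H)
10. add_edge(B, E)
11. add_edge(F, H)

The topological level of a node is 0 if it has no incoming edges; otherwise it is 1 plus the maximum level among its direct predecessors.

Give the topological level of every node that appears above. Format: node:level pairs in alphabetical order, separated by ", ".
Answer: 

Answer: A:0, B:2, C:0, D:0, E:3, F:1, G:1, H:4

Derivation:
Op 1: add_edge(G, B). Edges now: 1
Op 2: add_edge(A, G). Edges now: 2
Op 3: add_edge(C, B). Edges now: 3
Op 4: add_edge(A, F). Edges now: 4
Op 5: add_edge(A, H). Edges now: 5
Op 6: add_edge(E, H). Edges now: 6
Op 7: add_edge(D, B). Edges now: 7
Op 8: add_edge(F, H). Edges now: 8
Op 9: add_edge(C, H). Edges now: 9
Op 10: add_edge(B, E). Edges now: 10
Op 11: add_edge(F, H) (duplicate, no change). Edges now: 10
Compute levels (Kahn BFS):
  sources (in-degree 0): A, C, D
  process A: level=0
    A->F: in-degree(F)=0, level(F)=1, enqueue
    A->G: in-degree(G)=0, level(G)=1, enqueue
    A->H: in-degree(H)=3, level(H)>=1
  process C: level=0
    C->B: in-degree(B)=2, level(B)>=1
    C->H: in-degree(H)=2, level(H)>=1
  process D: level=0
    D->B: in-degree(B)=1, level(B)>=1
  process F: level=1
    F->H: in-degree(H)=1, level(H)>=2
  process G: level=1
    G->B: in-degree(B)=0, level(B)=2, enqueue
  process B: level=2
    B->E: in-degree(E)=0, level(E)=3, enqueue
  process E: level=3
    E->H: in-degree(H)=0, level(H)=4, enqueue
  process H: level=4
All levels: A:0, B:2, C:0, D:0, E:3, F:1, G:1, H:4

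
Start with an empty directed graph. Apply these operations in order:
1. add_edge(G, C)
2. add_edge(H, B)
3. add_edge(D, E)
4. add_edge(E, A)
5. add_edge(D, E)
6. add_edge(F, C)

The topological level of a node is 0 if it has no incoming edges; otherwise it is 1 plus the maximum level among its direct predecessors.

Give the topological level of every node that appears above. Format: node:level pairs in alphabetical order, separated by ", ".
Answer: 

Answer: A:2, B:1, C:1, D:0, E:1, F:0, G:0, H:0

Derivation:
Op 1: add_edge(G, C). Edges now: 1
Op 2: add_edge(H, B). Edges now: 2
Op 3: add_edge(D, E). Edges now: 3
Op 4: add_edge(E, A). Edges now: 4
Op 5: add_edge(D, E) (duplicate, no change). Edges now: 4
Op 6: add_edge(F, C). Edges now: 5
Compute levels (Kahn BFS):
  sources (in-degree 0): D, F, G, H
  process D: level=0
    D->E: in-degree(E)=0, level(E)=1, enqueue
  process F: level=0
    F->C: in-degree(C)=1, level(C)>=1
  process G: level=0
    G->C: in-degree(C)=0, level(C)=1, enqueue
  process H: level=0
    H->B: in-degree(B)=0, level(B)=1, enqueue
  process E: level=1
    E->A: in-degree(A)=0, level(A)=2, enqueue
  process C: level=1
  process B: level=1
  process A: level=2
All levels: A:2, B:1, C:1, D:0, E:1, F:0, G:0, H:0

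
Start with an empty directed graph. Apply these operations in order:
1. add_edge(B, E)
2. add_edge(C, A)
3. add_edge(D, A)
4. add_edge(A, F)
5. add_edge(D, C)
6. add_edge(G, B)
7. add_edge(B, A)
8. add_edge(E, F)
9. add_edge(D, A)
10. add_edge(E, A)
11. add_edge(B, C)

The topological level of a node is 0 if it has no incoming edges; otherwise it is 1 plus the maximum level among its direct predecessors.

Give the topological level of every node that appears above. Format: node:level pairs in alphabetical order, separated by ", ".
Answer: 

Answer: A:3, B:1, C:2, D:0, E:2, F:4, G:0

Derivation:
Op 1: add_edge(B, E). Edges now: 1
Op 2: add_edge(C, A). Edges now: 2
Op 3: add_edge(D, A). Edges now: 3
Op 4: add_edge(A, F). Edges now: 4
Op 5: add_edge(D, C). Edges now: 5
Op 6: add_edge(G, B). Edges now: 6
Op 7: add_edge(B, A). Edges now: 7
Op 8: add_edge(E, F). Edges now: 8
Op 9: add_edge(D, A) (duplicate, no change). Edges now: 8
Op 10: add_edge(E, A). Edges now: 9
Op 11: add_edge(B, C). Edges now: 10
Compute levels (Kahn BFS):
  sources (in-degree 0): D, G
  process D: level=0
    D->A: in-degree(A)=3, level(A)>=1
    D->C: in-degree(C)=1, level(C)>=1
  process G: level=0
    G->B: in-degree(B)=0, level(B)=1, enqueue
  process B: level=1
    B->A: in-degree(A)=2, level(A)>=2
    B->C: in-degree(C)=0, level(C)=2, enqueue
    B->E: in-degree(E)=0, level(E)=2, enqueue
  process C: level=2
    C->A: in-degree(A)=1, level(A)>=3
  process E: level=2
    E->A: in-degree(A)=0, level(A)=3, enqueue
    E->F: in-degree(F)=1, level(F)>=3
  process A: level=3
    A->F: in-degree(F)=0, level(F)=4, enqueue
  process F: level=4
All levels: A:3, B:1, C:2, D:0, E:2, F:4, G:0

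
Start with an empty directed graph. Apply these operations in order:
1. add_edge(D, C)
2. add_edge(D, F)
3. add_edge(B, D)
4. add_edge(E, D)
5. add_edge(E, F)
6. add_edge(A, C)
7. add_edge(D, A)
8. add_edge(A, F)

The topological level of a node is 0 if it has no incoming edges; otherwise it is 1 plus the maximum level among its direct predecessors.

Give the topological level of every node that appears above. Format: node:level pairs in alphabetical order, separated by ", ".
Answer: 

Answer: A:2, B:0, C:3, D:1, E:0, F:3

Derivation:
Op 1: add_edge(D, C). Edges now: 1
Op 2: add_edge(D, F). Edges now: 2
Op 3: add_edge(B, D). Edges now: 3
Op 4: add_edge(E, D). Edges now: 4
Op 5: add_edge(E, F). Edges now: 5
Op 6: add_edge(A, C). Edges now: 6
Op 7: add_edge(D, A). Edges now: 7
Op 8: add_edge(A, F). Edges now: 8
Compute levels (Kahn BFS):
  sources (in-degree 0): B, E
  process B: level=0
    B->D: in-degree(D)=1, level(D)>=1
  process E: level=0
    E->D: in-degree(D)=0, level(D)=1, enqueue
    E->F: in-degree(F)=2, level(F)>=1
  process D: level=1
    D->A: in-degree(A)=0, level(A)=2, enqueue
    D->C: in-degree(C)=1, level(C)>=2
    D->F: in-degree(F)=1, level(F)>=2
  process A: level=2
    A->C: in-degree(C)=0, level(C)=3, enqueue
    A->F: in-degree(F)=0, level(F)=3, enqueue
  process C: level=3
  process F: level=3
All levels: A:2, B:0, C:3, D:1, E:0, F:3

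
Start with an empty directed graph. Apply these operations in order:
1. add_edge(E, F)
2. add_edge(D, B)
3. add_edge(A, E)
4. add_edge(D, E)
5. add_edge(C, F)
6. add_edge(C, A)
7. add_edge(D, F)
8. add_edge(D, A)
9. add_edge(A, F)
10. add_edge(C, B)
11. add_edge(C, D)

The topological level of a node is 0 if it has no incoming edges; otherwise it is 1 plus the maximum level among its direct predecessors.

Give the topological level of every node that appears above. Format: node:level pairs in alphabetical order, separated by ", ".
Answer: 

Answer: A:2, B:2, C:0, D:1, E:3, F:4

Derivation:
Op 1: add_edge(E, F). Edges now: 1
Op 2: add_edge(D, B). Edges now: 2
Op 3: add_edge(A, E). Edges now: 3
Op 4: add_edge(D, E). Edges now: 4
Op 5: add_edge(C, F). Edges now: 5
Op 6: add_edge(C, A). Edges now: 6
Op 7: add_edge(D, F). Edges now: 7
Op 8: add_edge(D, A). Edges now: 8
Op 9: add_edge(A, F). Edges now: 9
Op 10: add_edge(C, B). Edges now: 10
Op 11: add_edge(C, D). Edges now: 11
Compute levels (Kahn BFS):
  sources (in-degree 0): C
  process C: level=0
    C->A: in-degree(A)=1, level(A)>=1
    C->B: in-degree(B)=1, level(B)>=1
    C->D: in-degree(D)=0, level(D)=1, enqueue
    C->F: in-degree(F)=3, level(F)>=1
  process D: level=1
    D->A: in-degree(A)=0, level(A)=2, enqueue
    D->B: in-degree(B)=0, level(B)=2, enqueue
    D->E: in-degree(E)=1, level(E)>=2
    D->F: in-degree(F)=2, level(F)>=2
  process A: level=2
    A->E: in-degree(E)=0, level(E)=3, enqueue
    A->F: in-degree(F)=1, level(F)>=3
  process B: level=2
  process E: level=3
    E->F: in-degree(F)=0, level(F)=4, enqueue
  process F: level=4
All levels: A:2, B:2, C:0, D:1, E:3, F:4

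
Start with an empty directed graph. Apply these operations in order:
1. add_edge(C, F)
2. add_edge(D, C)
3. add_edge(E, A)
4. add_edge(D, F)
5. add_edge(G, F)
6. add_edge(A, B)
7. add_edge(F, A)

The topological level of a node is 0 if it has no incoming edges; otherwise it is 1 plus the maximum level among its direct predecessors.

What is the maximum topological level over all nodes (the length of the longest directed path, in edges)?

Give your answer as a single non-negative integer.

Answer: 4

Derivation:
Op 1: add_edge(C, F). Edges now: 1
Op 2: add_edge(D, C). Edges now: 2
Op 3: add_edge(E, A). Edges now: 3
Op 4: add_edge(D, F). Edges now: 4
Op 5: add_edge(G, F). Edges now: 5
Op 6: add_edge(A, B). Edges now: 6
Op 7: add_edge(F, A). Edges now: 7
Compute levels (Kahn BFS):
  sources (in-degree 0): D, E, G
  process D: level=0
    D->C: in-degree(C)=0, level(C)=1, enqueue
    D->F: in-degree(F)=2, level(F)>=1
  process E: level=0
    E->A: in-degree(A)=1, level(A)>=1
  process G: level=0
    G->F: in-degree(F)=1, level(F)>=1
  process C: level=1
    C->F: in-degree(F)=0, level(F)=2, enqueue
  process F: level=2
    F->A: in-degree(A)=0, level(A)=3, enqueue
  process A: level=3
    A->B: in-degree(B)=0, level(B)=4, enqueue
  process B: level=4
All levels: A:3, B:4, C:1, D:0, E:0, F:2, G:0
max level = 4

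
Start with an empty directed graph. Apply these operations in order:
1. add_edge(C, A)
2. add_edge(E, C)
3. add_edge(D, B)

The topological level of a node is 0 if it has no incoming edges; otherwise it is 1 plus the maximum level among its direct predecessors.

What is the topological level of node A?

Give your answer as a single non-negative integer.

Op 1: add_edge(C, A). Edges now: 1
Op 2: add_edge(E, C). Edges now: 2
Op 3: add_edge(D, B). Edges now: 3
Compute levels (Kahn BFS):
  sources (in-degree 0): D, E
  process D: level=0
    D->B: in-degree(B)=0, level(B)=1, enqueue
  process E: level=0
    E->C: in-degree(C)=0, level(C)=1, enqueue
  process B: level=1
  process C: level=1
    C->A: in-degree(A)=0, level(A)=2, enqueue
  process A: level=2
All levels: A:2, B:1, C:1, D:0, E:0
level(A) = 2

Answer: 2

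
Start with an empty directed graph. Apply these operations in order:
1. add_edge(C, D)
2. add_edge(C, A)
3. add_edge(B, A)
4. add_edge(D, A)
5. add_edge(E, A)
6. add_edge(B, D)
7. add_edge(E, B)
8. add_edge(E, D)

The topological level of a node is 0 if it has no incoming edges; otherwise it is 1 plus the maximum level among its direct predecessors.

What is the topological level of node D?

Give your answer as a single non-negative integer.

Answer: 2

Derivation:
Op 1: add_edge(C, D). Edges now: 1
Op 2: add_edge(C, A). Edges now: 2
Op 3: add_edge(B, A). Edges now: 3
Op 4: add_edge(D, A). Edges now: 4
Op 5: add_edge(E, A). Edges now: 5
Op 6: add_edge(B, D). Edges now: 6
Op 7: add_edge(E, B). Edges now: 7
Op 8: add_edge(E, D). Edges now: 8
Compute levels (Kahn BFS):
  sources (in-degree 0): C, E
  process C: level=0
    C->A: in-degree(A)=3, level(A)>=1
    C->D: in-degree(D)=2, level(D)>=1
  process E: level=0
    E->A: in-degree(A)=2, level(A)>=1
    E->B: in-degree(B)=0, level(B)=1, enqueue
    E->D: in-degree(D)=1, level(D)>=1
  process B: level=1
    B->A: in-degree(A)=1, level(A)>=2
    B->D: in-degree(D)=0, level(D)=2, enqueue
  process D: level=2
    D->A: in-degree(A)=0, level(A)=3, enqueue
  process A: level=3
All levels: A:3, B:1, C:0, D:2, E:0
level(D) = 2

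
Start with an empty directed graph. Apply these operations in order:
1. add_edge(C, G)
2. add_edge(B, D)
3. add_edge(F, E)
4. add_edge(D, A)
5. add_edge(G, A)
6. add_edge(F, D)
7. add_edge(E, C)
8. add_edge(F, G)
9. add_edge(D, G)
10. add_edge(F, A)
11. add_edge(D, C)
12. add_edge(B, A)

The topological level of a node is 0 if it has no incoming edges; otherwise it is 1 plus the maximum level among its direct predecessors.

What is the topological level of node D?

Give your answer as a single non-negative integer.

Op 1: add_edge(C, G). Edges now: 1
Op 2: add_edge(B, D). Edges now: 2
Op 3: add_edge(F, E). Edges now: 3
Op 4: add_edge(D, A). Edges now: 4
Op 5: add_edge(G, A). Edges now: 5
Op 6: add_edge(F, D). Edges now: 6
Op 7: add_edge(E, C). Edges now: 7
Op 8: add_edge(F, G). Edges now: 8
Op 9: add_edge(D, G). Edges now: 9
Op 10: add_edge(F, A). Edges now: 10
Op 11: add_edge(D, C). Edges now: 11
Op 12: add_edge(B, A). Edges now: 12
Compute levels (Kahn BFS):
  sources (in-degree 0): B, F
  process B: level=0
    B->A: in-degree(A)=3, level(A)>=1
    B->D: in-degree(D)=1, level(D)>=1
  process F: level=0
    F->A: in-degree(A)=2, level(A)>=1
    F->D: in-degree(D)=0, level(D)=1, enqueue
    F->E: in-degree(E)=0, level(E)=1, enqueue
    F->G: in-degree(G)=2, level(G)>=1
  process D: level=1
    D->A: in-degree(A)=1, level(A)>=2
    D->C: in-degree(C)=1, level(C)>=2
    D->G: in-degree(G)=1, level(G)>=2
  process E: level=1
    E->C: in-degree(C)=0, level(C)=2, enqueue
  process C: level=2
    C->G: in-degree(G)=0, level(G)=3, enqueue
  process G: level=3
    G->A: in-degree(A)=0, level(A)=4, enqueue
  process A: level=4
All levels: A:4, B:0, C:2, D:1, E:1, F:0, G:3
level(D) = 1

Answer: 1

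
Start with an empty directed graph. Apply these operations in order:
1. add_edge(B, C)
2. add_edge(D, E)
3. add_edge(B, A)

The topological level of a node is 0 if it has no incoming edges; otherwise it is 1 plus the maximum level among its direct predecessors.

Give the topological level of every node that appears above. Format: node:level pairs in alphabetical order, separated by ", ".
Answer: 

Op 1: add_edge(B, C). Edges now: 1
Op 2: add_edge(D, E). Edges now: 2
Op 3: add_edge(B, A). Edges now: 3
Compute levels (Kahn BFS):
  sources (in-degree 0): B, D
  process B: level=0
    B->A: in-degree(A)=0, level(A)=1, enqueue
    B->C: in-degree(C)=0, level(C)=1, enqueue
  process D: level=0
    D->E: in-degree(E)=0, level(E)=1, enqueue
  process A: level=1
  process C: level=1
  process E: level=1
All levels: A:1, B:0, C:1, D:0, E:1

Answer: A:1, B:0, C:1, D:0, E:1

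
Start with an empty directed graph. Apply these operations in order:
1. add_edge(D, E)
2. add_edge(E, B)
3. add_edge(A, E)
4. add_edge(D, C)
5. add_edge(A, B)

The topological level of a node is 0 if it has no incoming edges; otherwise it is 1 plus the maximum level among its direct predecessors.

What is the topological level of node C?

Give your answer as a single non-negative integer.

Answer: 1

Derivation:
Op 1: add_edge(D, E). Edges now: 1
Op 2: add_edge(E, B). Edges now: 2
Op 3: add_edge(A, E). Edges now: 3
Op 4: add_edge(D, C). Edges now: 4
Op 5: add_edge(A, B). Edges now: 5
Compute levels (Kahn BFS):
  sources (in-degree 0): A, D
  process A: level=0
    A->B: in-degree(B)=1, level(B)>=1
    A->E: in-degree(E)=1, level(E)>=1
  process D: level=0
    D->C: in-degree(C)=0, level(C)=1, enqueue
    D->E: in-degree(E)=0, level(E)=1, enqueue
  process C: level=1
  process E: level=1
    E->B: in-degree(B)=0, level(B)=2, enqueue
  process B: level=2
All levels: A:0, B:2, C:1, D:0, E:1
level(C) = 1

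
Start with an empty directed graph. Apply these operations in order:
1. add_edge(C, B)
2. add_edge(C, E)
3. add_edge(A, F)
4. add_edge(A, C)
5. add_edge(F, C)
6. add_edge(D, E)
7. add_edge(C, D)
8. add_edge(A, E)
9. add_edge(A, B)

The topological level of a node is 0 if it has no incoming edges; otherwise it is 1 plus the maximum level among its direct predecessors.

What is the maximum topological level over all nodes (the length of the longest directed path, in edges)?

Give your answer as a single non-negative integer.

Answer: 4

Derivation:
Op 1: add_edge(C, B). Edges now: 1
Op 2: add_edge(C, E). Edges now: 2
Op 3: add_edge(A, F). Edges now: 3
Op 4: add_edge(A, C). Edges now: 4
Op 5: add_edge(F, C). Edges now: 5
Op 6: add_edge(D, E). Edges now: 6
Op 7: add_edge(C, D). Edges now: 7
Op 8: add_edge(A, E). Edges now: 8
Op 9: add_edge(A, B). Edges now: 9
Compute levels (Kahn BFS):
  sources (in-degree 0): A
  process A: level=0
    A->B: in-degree(B)=1, level(B)>=1
    A->C: in-degree(C)=1, level(C)>=1
    A->E: in-degree(E)=2, level(E)>=1
    A->F: in-degree(F)=0, level(F)=1, enqueue
  process F: level=1
    F->C: in-degree(C)=0, level(C)=2, enqueue
  process C: level=2
    C->B: in-degree(B)=0, level(B)=3, enqueue
    C->D: in-degree(D)=0, level(D)=3, enqueue
    C->E: in-degree(E)=1, level(E)>=3
  process B: level=3
  process D: level=3
    D->E: in-degree(E)=0, level(E)=4, enqueue
  process E: level=4
All levels: A:0, B:3, C:2, D:3, E:4, F:1
max level = 4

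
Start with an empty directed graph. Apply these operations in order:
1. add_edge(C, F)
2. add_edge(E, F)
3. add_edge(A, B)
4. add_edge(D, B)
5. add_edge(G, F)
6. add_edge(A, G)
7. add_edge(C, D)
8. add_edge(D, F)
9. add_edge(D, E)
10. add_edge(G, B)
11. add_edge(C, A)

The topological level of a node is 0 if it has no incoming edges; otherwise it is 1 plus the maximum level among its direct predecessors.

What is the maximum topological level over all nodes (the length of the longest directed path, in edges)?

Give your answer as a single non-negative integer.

Op 1: add_edge(C, F). Edges now: 1
Op 2: add_edge(E, F). Edges now: 2
Op 3: add_edge(A, B). Edges now: 3
Op 4: add_edge(D, B). Edges now: 4
Op 5: add_edge(G, F). Edges now: 5
Op 6: add_edge(A, G). Edges now: 6
Op 7: add_edge(C, D). Edges now: 7
Op 8: add_edge(D, F). Edges now: 8
Op 9: add_edge(D, E). Edges now: 9
Op 10: add_edge(G, B). Edges now: 10
Op 11: add_edge(C, A). Edges now: 11
Compute levels (Kahn BFS):
  sources (in-degree 0): C
  process C: level=0
    C->A: in-degree(A)=0, level(A)=1, enqueue
    C->D: in-degree(D)=0, level(D)=1, enqueue
    C->F: in-degree(F)=3, level(F)>=1
  process A: level=1
    A->B: in-degree(B)=2, level(B)>=2
    A->G: in-degree(G)=0, level(G)=2, enqueue
  process D: level=1
    D->B: in-degree(B)=1, level(B)>=2
    D->E: in-degree(E)=0, level(E)=2, enqueue
    D->F: in-degree(F)=2, level(F)>=2
  process G: level=2
    G->B: in-degree(B)=0, level(B)=3, enqueue
    G->F: in-degree(F)=1, level(F)>=3
  process E: level=2
    E->F: in-degree(F)=0, level(F)=3, enqueue
  process B: level=3
  process F: level=3
All levels: A:1, B:3, C:0, D:1, E:2, F:3, G:2
max level = 3

Answer: 3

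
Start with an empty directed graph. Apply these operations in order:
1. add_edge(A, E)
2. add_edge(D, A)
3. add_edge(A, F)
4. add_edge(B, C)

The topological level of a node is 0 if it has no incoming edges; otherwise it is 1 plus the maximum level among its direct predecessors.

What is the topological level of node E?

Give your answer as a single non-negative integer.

Op 1: add_edge(A, E). Edges now: 1
Op 2: add_edge(D, A). Edges now: 2
Op 3: add_edge(A, F). Edges now: 3
Op 4: add_edge(B, C). Edges now: 4
Compute levels (Kahn BFS):
  sources (in-degree 0): B, D
  process B: level=0
    B->C: in-degree(C)=0, level(C)=1, enqueue
  process D: level=0
    D->A: in-degree(A)=0, level(A)=1, enqueue
  process C: level=1
  process A: level=1
    A->E: in-degree(E)=0, level(E)=2, enqueue
    A->F: in-degree(F)=0, level(F)=2, enqueue
  process E: level=2
  process F: level=2
All levels: A:1, B:0, C:1, D:0, E:2, F:2
level(E) = 2

Answer: 2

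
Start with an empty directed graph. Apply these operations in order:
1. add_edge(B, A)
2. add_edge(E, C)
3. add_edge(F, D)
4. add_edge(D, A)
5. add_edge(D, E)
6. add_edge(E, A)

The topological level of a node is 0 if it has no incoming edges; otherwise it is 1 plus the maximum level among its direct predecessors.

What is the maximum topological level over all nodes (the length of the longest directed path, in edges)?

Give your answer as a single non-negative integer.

Op 1: add_edge(B, A). Edges now: 1
Op 2: add_edge(E, C). Edges now: 2
Op 3: add_edge(F, D). Edges now: 3
Op 4: add_edge(D, A). Edges now: 4
Op 5: add_edge(D, E). Edges now: 5
Op 6: add_edge(E, A). Edges now: 6
Compute levels (Kahn BFS):
  sources (in-degree 0): B, F
  process B: level=0
    B->A: in-degree(A)=2, level(A)>=1
  process F: level=0
    F->D: in-degree(D)=0, level(D)=1, enqueue
  process D: level=1
    D->A: in-degree(A)=1, level(A)>=2
    D->E: in-degree(E)=0, level(E)=2, enqueue
  process E: level=2
    E->A: in-degree(A)=0, level(A)=3, enqueue
    E->C: in-degree(C)=0, level(C)=3, enqueue
  process A: level=3
  process C: level=3
All levels: A:3, B:0, C:3, D:1, E:2, F:0
max level = 3

Answer: 3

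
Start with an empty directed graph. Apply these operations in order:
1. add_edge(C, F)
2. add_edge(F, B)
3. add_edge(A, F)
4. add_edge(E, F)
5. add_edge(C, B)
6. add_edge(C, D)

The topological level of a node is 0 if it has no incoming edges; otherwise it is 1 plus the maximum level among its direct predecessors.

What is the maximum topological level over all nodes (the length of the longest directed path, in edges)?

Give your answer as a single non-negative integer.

Answer: 2

Derivation:
Op 1: add_edge(C, F). Edges now: 1
Op 2: add_edge(F, B). Edges now: 2
Op 3: add_edge(A, F). Edges now: 3
Op 4: add_edge(E, F). Edges now: 4
Op 5: add_edge(C, B). Edges now: 5
Op 6: add_edge(C, D). Edges now: 6
Compute levels (Kahn BFS):
  sources (in-degree 0): A, C, E
  process A: level=0
    A->F: in-degree(F)=2, level(F)>=1
  process C: level=0
    C->B: in-degree(B)=1, level(B)>=1
    C->D: in-degree(D)=0, level(D)=1, enqueue
    C->F: in-degree(F)=1, level(F)>=1
  process E: level=0
    E->F: in-degree(F)=0, level(F)=1, enqueue
  process D: level=1
  process F: level=1
    F->B: in-degree(B)=0, level(B)=2, enqueue
  process B: level=2
All levels: A:0, B:2, C:0, D:1, E:0, F:1
max level = 2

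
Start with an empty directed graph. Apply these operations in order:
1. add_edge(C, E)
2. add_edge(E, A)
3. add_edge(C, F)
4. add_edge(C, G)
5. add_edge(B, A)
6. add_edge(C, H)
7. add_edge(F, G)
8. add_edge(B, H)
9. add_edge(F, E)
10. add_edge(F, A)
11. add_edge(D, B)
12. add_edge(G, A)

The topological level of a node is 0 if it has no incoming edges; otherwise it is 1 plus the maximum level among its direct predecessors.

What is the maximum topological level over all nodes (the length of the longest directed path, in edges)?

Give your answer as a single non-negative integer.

Answer: 3

Derivation:
Op 1: add_edge(C, E). Edges now: 1
Op 2: add_edge(E, A). Edges now: 2
Op 3: add_edge(C, F). Edges now: 3
Op 4: add_edge(C, G). Edges now: 4
Op 5: add_edge(B, A). Edges now: 5
Op 6: add_edge(C, H). Edges now: 6
Op 7: add_edge(F, G). Edges now: 7
Op 8: add_edge(B, H). Edges now: 8
Op 9: add_edge(F, E). Edges now: 9
Op 10: add_edge(F, A). Edges now: 10
Op 11: add_edge(D, B). Edges now: 11
Op 12: add_edge(G, A). Edges now: 12
Compute levels (Kahn BFS):
  sources (in-degree 0): C, D
  process C: level=0
    C->E: in-degree(E)=1, level(E)>=1
    C->F: in-degree(F)=0, level(F)=1, enqueue
    C->G: in-degree(G)=1, level(G)>=1
    C->H: in-degree(H)=1, level(H)>=1
  process D: level=0
    D->B: in-degree(B)=0, level(B)=1, enqueue
  process F: level=1
    F->A: in-degree(A)=3, level(A)>=2
    F->E: in-degree(E)=0, level(E)=2, enqueue
    F->G: in-degree(G)=0, level(G)=2, enqueue
  process B: level=1
    B->A: in-degree(A)=2, level(A)>=2
    B->H: in-degree(H)=0, level(H)=2, enqueue
  process E: level=2
    E->A: in-degree(A)=1, level(A)>=3
  process G: level=2
    G->A: in-degree(A)=0, level(A)=3, enqueue
  process H: level=2
  process A: level=3
All levels: A:3, B:1, C:0, D:0, E:2, F:1, G:2, H:2
max level = 3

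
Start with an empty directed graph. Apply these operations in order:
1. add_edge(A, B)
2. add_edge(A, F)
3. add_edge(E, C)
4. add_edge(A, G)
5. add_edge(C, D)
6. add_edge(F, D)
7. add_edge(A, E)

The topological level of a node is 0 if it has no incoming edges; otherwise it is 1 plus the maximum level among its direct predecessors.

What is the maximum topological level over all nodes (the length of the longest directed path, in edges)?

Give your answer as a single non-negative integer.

Answer: 3

Derivation:
Op 1: add_edge(A, B). Edges now: 1
Op 2: add_edge(A, F). Edges now: 2
Op 3: add_edge(E, C). Edges now: 3
Op 4: add_edge(A, G). Edges now: 4
Op 5: add_edge(C, D). Edges now: 5
Op 6: add_edge(F, D). Edges now: 6
Op 7: add_edge(A, E). Edges now: 7
Compute levels (Kahn BFS):
  sources (in-degree 0): A
  process A: level=0
    A->B: in-degree(B)=0, level(B)=1, enqueue
    A->E: in-degree(E)=0, level(E)=1, enqueue
    A->F: in-degree(F)=0, level(F)=1, enqueue
    A->G: in-degree(G)=0, level(G)=1, enqueue
  process B: level=1
  process E: level=1
    E->C: in-degree(C)=0, level(C)=2, enqueue
  process F: level=1
    F->D: in-degree(D)=1, level(D)>=2
  process G: level=1
  process C: level=2
    C->D: in-degree(D)=0, level(D)=3, enqueue
  process D: level=3
All levels: A:0, B:1, C:2, D:3, E:1, F:1, G:1
max level = 3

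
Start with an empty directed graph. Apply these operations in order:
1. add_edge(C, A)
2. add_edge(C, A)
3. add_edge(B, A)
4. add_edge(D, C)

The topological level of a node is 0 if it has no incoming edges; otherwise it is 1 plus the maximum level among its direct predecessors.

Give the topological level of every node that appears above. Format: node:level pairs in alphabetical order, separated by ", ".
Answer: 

Op 1: add_edge(C, A). Edges now: 1
Op 2: add_edge(C, A) (duplicate, no change). Edges now: 1
Op 3: add_edge(B, A). Edges now: 2
Op 4: add_edge(D, C). Edges now: 3
Compute levels (Kahn BFS):
  sources (in-degree 0): B, D
  process B: level=0
    B->A: in-degree(A)=1, level(A)>=1
  process D: level=0
    D->C: in-degree(C)=0, level(C)=1, enqueue
  process C: level=1
    C->A: in-degree(A)=0, level(A)=2, enqueue
  process A: level=2
All levels: A:2, B:0, C:1, D:0

Answer: A:2, B:0, C:1, D:0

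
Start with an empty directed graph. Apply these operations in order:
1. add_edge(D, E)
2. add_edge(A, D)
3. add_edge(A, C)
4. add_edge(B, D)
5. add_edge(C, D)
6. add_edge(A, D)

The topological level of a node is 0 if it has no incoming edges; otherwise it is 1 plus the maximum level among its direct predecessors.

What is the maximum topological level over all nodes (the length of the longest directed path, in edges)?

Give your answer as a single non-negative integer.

Op 1: add_edge(D, E). Edges now: 1
Op 2: add_edge(A, D). Edges now: 2
Op 3: add_edge(A, C). Edges now: 3
Op 4: add_edge(B, D). Edges now: 4
Op 5: add_edge(C, D). Edges now: 5
Op 6: add_edge(A, D) (duplicate, no change). Edges now: 5
Compute levels (Kahn BFS):
  sources (in-degree 0): A, B
  process A: level=0
    A->C: in-degree(C)=0, level(C)=1, enqueue
    A->D: in-degree(D)=2, level(D)>=1
  process B: level=0
    B->D: in-degree(D)=1, level(D)>=1
  process C: level=1
    C->D: in-degree(D)=0, level(D)=2, enqueue
  process D: level=2
    D->E: in-degree(E)=0, level(E)=3, enqueue
  process E: level=3
All levels: A:0, B:0, C:1, D:2, E:3
max level = 3

Answer: 3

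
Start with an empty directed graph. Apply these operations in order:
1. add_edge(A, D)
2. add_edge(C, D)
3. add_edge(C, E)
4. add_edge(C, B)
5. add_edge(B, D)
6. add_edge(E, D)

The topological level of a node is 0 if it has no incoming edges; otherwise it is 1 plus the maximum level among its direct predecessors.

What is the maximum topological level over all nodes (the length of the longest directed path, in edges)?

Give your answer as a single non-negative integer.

Answer: 2

Derivation:
Op 1: add_edge(A, D). Edges now: 1
Op 2: add_edge(C, D). Edges now: 2
Op 3: add_edge(C, E). Edges now: 3
Op 4: add_edge(C, B). Edges now: 4
Op 5: add_edge(B, D). Edges now: 5
Op 6: add_edge(E, D). Edges now: 6
Compute levels (Kahn BFS):
  sources (in-degree 0): A, C
  process A: level=0
    A->D: in-degree(D)=3, level(D)>=1
  process C: level=0
    C->B: in-degree(B)=0, level(B)=1, enqueue
    C->D: in-degree(D)=2, level(D)>=1
    C->E: in-degree(E)=0, level(E)=1, enqueue
  process B: level=1
    B->D: in-degree(D)=1, level(D)>=2
  process E: level=1
    E->D: in-degree(D)=0, level(D)=2, enqueue
  process D: level=2
All levels: A:0, B:1, C:0, D:2, E:1
max level = 2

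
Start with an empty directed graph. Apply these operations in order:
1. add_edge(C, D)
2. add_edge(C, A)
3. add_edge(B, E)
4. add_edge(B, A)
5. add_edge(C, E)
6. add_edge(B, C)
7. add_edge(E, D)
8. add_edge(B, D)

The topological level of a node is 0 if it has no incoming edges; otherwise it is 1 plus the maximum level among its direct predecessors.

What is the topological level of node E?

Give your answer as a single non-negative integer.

Answer: 2

Derivation:
Op 1: add_edge(C, D). Edges now: 1
Op 2: add_edge(C, A). Edges now: 2
Op 3: add_edge(B, E). Edges now: 3
Op 4: add_edge(B, A). Edges now: 4
Op 5: add_edge(C, E). Edges now: 5
Op 6: add_edge(B, C). Edges now: 6
Op 7: add_edge(E, D). Edges now: 7
Op 8: add_edge(B, D). Edges now: 8
Compute levels (Kahn BFS):
  sources (in-degree 0): B
  process B: level=0
    B->A: in-degree(A)=1, level(A)>=1
    B->C: in-degree(C)=0, level(C)=1, enqueue
    B->D: in-degree(D)=2, level(D)>=1
    B->E: in-degree(E)=1, level(E)>=1
  process C: level=1
    C->A: in-degree(A)=0, level(A)=2, enqueue
    C->D: in-degree(D)=1, level(D)>=2
    C->E: in-degree(E)=0, level(E)=2, enqueue
  process A: level=2
  process E: level=2
    E->D: in-degree(D)=0, level(D)=3, enqueue
  process D: level=3
All levels: A:2, B:0, C:1, D:3, E:2
level(E) = 2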